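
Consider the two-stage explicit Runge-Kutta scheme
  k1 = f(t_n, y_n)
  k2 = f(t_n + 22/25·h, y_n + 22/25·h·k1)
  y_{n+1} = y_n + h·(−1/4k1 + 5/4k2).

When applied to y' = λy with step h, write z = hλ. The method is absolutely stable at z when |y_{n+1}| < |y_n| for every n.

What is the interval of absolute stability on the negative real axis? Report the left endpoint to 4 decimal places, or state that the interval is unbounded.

With y'=λy (z=hλ):
  k1=λy_n ⇒ h·k1=z·y_n;  k2=λ(1+22/25z)y_n ⇒ h·k2=z(1+22/25z)y_n
  y_{n+1}/y_n = 1 − 1/4z + 5/4z(1+22/25z) = 1 + z + 11/10z²
  so R(z) = 1 + z + 11/10z².

Need |R(x)|<1, x<0.
x=-0.45: |R|=0.7728
R=1: x+11/10x²=0 ⇒ x=−10/11=-0.9091; min R=1−1/(4·11/10)=0.7727>−1
Confirm numerically:
  x=-0.774: |R|=0.88498 <1
  x=-0.515: |R|=0.77675 <1
  x=-0.368: |R|=0.78097 <1
  x=-1.212: |R|=1.40384 >1
  x=-1.118: |R|=1.25692 >1
Stable set (-0.9091, 0).

(-0.9091, 0).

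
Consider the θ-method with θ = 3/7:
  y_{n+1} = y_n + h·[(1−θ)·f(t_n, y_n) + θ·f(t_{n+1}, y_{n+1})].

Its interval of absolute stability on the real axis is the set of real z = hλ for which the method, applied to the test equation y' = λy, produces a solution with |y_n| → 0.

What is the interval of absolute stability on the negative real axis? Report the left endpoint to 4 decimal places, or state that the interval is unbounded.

Test eqn y'=λy, z=hλ:
  y_{n+1} = y_n + z·[4/7·y_n + 3/7·y_{n+1}] ⇒ (1 − 3/7z)y_{n+1} = (1 + 4/7z)y_n
  so R(z) = (1 + 4/7z)/(1 − 3/7z).

Need |R(x)|<1, x<0.
x=-1.14: |R|=0.2342
R=−1: 1+4/7x = −1+3/7x ⇒ -1/7x=2 ⇒ x=2/(-1/7)=-14.0000
Confirm numerically:
  x=-13.210: |R|=0.98306 <1
  x=-12.695: |R|=0.97105 <1
  x=-11.054: |R|=0.92665 <1
  x=-14.343: |R|=1.00686 >1
  x=-14.099: |R|=1.00201 >1
Stable set (-14.0000, 0).

(-14.0000, 0).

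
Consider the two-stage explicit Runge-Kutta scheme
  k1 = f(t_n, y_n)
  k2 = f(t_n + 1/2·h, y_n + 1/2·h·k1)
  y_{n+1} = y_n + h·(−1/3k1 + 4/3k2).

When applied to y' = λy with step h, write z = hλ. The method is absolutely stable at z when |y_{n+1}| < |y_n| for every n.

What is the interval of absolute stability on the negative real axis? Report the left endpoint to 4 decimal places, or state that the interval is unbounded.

With y'=λy (z=hλ):
  k1=λy_n ⇒ h·k1=z·y_n;  k2=λ(1+1/2z)y_n ⇒ h·k2=z(1+1/2z)y_n
  y_{n+1}/y_n = 1 − 1/3z + 4/3z(1+1/2z) = 1 + z + 2/3z²
  ⇒ R(z) = 1 + z + 2/3z².

Find x<0 with |R(x)|<1.
x=-1.07: |R|=0.6933
R=1: x+2/3x²=0 ⇒ x=−3/2=-1.5000; min R=1−1/(4·2/3)=0.6250>−1
Confirm numerically:
  x=-1.302: |R|=0.82814 <1
  x=-0.983: |R|=0.66119 <1
  x=-0.797: |R|=0.62647 <1
  x=-0.640: |R|=0.63307 <1
  x=-2.078: |R|=1.80072 >1
  x=-1.849: |R|=1.43020 >1
Interval (-1.5000, 0).

(-1.5000, 0).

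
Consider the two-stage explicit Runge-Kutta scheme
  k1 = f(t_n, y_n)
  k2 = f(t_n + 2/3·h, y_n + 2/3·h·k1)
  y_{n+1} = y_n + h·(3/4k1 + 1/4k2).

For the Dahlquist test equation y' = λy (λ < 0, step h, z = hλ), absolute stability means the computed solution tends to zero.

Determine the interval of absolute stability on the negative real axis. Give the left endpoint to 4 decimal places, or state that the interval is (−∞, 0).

On y'=λy, z=hλ:
  k1=λy_n ⇒ h·k1=z·y_n;  k2=λ(1+2/3z)y_n ⇒ h·k2=z(1+2/3z)y_n
  y_{n+1}/y_n = 1 + 3/4z + 1/4z(1+2/3z) = 1 + z + 1/6z²
  Hence R(z) = 1 + z + 1/6z².

Solve |R(x)|<1 on ℝ⁻.
x=-1.68: |R|=0.2096
R=1: x+1/6x²=0 ⇒ x=−6=-6.0000; min R=1−1/(4·1/6)=-0.5000>−1
Confirm numerically:
  x=-5.951: |R|=0.95140 <1
  x=-2.760: |R|=0.49040 <1
  x=-2.711: |R|=0.48608 <1
  x=-6.081: |R|=1.08209 >1
  x=-6.021: |R|=1.02107 >1
Stable set (-6.0000, 0).

(-6.0000, 0).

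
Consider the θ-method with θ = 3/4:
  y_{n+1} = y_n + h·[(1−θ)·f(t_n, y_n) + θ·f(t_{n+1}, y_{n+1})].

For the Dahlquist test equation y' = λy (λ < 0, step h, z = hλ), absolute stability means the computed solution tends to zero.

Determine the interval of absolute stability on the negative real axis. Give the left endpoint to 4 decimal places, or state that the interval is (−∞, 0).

With y'=λy (z=hλ):
  y_{n+1} = y_n + z·[1/4·y_n + 3/4·y_{n+1}] ⇒ (1 − 3/4z)y_{n+1} = (1 + 1/4z)y_n
  R(z) = (1 + 1/4z)/(1 − 3/4z).

Need |R(x)|<1, x<0.
x=-1.72: |R|=0.2489
x=-2: |R|=0.2000
x=-10: |R|=0.1765
x=-100: |R|=0.3158
θ=3/4≥1/2 ⇒ |1+1/4x|<|1−3/4x| ∀x<0 ⇒ interval (−∞,0).

unbounded; (−∞, 0).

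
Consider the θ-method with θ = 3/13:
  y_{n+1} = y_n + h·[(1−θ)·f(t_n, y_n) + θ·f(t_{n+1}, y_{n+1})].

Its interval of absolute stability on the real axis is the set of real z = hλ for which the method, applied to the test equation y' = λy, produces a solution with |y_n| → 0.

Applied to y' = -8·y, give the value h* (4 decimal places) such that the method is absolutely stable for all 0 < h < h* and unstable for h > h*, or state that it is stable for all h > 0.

With y'=λy (z=hλ):
  y_{n+1} = y_n + z·[10/13·y_n + 3/13·y_{n+1}] ⇒ (1 − 3/13z)y_{n+1} = (1 + 10/13z)y_n
  ⇒ R(z) = (1 + 10/13z)/(1 − 3/13z).

Need |R(x)|<1, x<0.
x=-0.6: |R|=0.4730
R=−1: 1+10/13x = −1+3/13x ⇒ -7/13x=2 ⇒ x=2/(-7/13)=-3.7143
Confirm numerically:
  x=-3.631: |R|=0.97560 <1
  x=-3.017: |R|=0.77865 <1
  x=-1.852: |R|=0.29748 <1
  x=-4.028: |R|=1.08755 >1
  x=-3.893: |R|=1.05069 >1
  x=-3.793: |R|=1.02260 >1
Interval (-3.7143, 0).

(-3.7143,0); λ=-8 ⇒ h* = (26/7)/8 = 0.4643.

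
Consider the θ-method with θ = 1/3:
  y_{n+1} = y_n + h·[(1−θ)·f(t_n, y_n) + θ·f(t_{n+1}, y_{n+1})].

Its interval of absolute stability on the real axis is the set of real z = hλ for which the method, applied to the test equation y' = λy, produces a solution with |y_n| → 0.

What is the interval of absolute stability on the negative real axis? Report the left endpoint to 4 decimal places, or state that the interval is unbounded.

Set f=λy, z=hλ:
  y_{n+1} = y_n + z·[2/3·y_n + 1/3·y_{n+1}] ⇒ (1 − 1/3z)y_{n+1} = (1 + 2/3z)y_n
  so R(z) = (1 + 2/3z)/(1 − 1/3z).

Solve |R(x)|<1 on ℝ⁻.
x=-0.37: |R|=0.6706
R=−1: 1+2/3x = −1+1/3x ⇒ -1/3x=2 ⇒ x=2/(-1/3)=-6.0000
Confirm numerically:
  x=-5.356: |R|=0.92293 <1
  x=-4.247: |R|=0.75811 <1
  x=-3.424: |R|=0.59900 <1
  x=-3.218: |R|=0.55259 <1
  x=-6.478: |R|=1.05043 >1
  x=-6.372: |R|=1.03969 >1
So |R|<1 on (-6.0000, 0).

z∈(-6.0000,0).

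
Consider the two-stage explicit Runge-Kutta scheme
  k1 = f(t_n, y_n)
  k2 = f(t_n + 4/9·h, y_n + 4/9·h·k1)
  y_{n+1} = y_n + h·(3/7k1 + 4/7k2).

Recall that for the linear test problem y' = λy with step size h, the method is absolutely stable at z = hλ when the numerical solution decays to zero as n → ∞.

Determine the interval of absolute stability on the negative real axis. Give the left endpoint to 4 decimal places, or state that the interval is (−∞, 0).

(-3.9375, 0).

With y'=λy (z=hλ):
  k1=λy_n ⇒ h·k1=z·y_n;  k2=λ(1+4/9z)y_n ⇒ h·k2=z(1+4/9z)y_n
  y_{n+1}/y_n = 1 + 3/7z + 4/7z(1+4/9z) = 1 + z + 16/63z²
  Hence R(z) = 1 + z + 16/63z².

Need |R(x)|<1, x<0.
x=-0.78: |R|=0.3745
R=1: x+16/63x²=0 ⇒ x=−63/16=-3.9375; min R=1−1/(4·16/63)=0.0156>−1
Confirm numerically:
  x=-3.438: |R|=0.56387 <1
  x=-3.170: |R|=0.38210 <1
  x=-2.392: |R|=0.06112 <1
  x=-1.793: |R|=0.02347 <1
  x=-4.418: |R|=1.53914 >1
  x=-4.132: |R|=1.20411 >1
So |R|<1 on (-3.9375, 0).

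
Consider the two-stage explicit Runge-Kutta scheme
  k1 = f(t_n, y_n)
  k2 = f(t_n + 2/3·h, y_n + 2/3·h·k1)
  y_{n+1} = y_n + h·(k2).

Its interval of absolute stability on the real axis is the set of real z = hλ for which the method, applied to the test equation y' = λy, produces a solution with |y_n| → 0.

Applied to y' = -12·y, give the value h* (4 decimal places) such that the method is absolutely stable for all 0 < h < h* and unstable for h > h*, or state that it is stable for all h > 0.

(-1.5000,0); λ=-12 ⇒ h* = (3/2)/12 = 0.1250.

Set f=λy, z=hλ:
  k1=λy_n ⇒ h·k1=z·y_n;  k2=λ(1+2/3z)y_n ⇒ h·k2=z(1+2/3z)y_n
  y_{n+1}/y_n = 1 + z(1+2/3z) = 1 + z + 2/3z²
  ⇒ R(z) = 1 + z + 2/3z².

Find x<0 with |R(x)|<1.
x=-1.61: |R|=1.1181
R=1: x+2/3x²=0 ⇒ x=−3/2=-1.5000; min R=1−1/(4·2/3)=0.6250>−1
Confirm numerically:
  x=-1.390: |R|=0.89807 <1
  x=-0.967: |R|=0.65639 <1
  x=-0.948: |R|=0.65114 <1
  x=-1.971: |R|=1.61889 >1
  x=-1.877: |R|=1.47175 >1
So |R|<1 on (-1.5000, 0).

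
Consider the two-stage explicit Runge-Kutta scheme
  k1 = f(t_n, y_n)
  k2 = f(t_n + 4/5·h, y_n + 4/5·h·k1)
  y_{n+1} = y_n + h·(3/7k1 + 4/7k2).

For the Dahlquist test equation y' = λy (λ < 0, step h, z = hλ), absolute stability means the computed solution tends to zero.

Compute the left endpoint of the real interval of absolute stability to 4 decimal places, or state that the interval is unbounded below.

With y'=λy (z=hλ):
  k1=λy_n ⇒ h·k1=z·y_n;  k2=λ(1+4/5z)y_n ⇒ h·k2=z(1+4/5z)y_n
  y_{n+1}/y_n = 1 + 3/7z + 4/7z(1+4/5z) = 1 + z + 16/35z²
  so R(z) = 1 + z + 16/35z².

Boundary: |R(x)|=1, x<0.
x=-1.64: |R|=0.5895
R=1: x+16/35x²=0 ⇒ x=−35/16=-2.1875; min R=1−1/(4·16/35)=0.4531>−1
Confirm numerically:
  x=-1.950: |R|=0.78829 <1
  x=-1.406: |R|=0.49770 <1
  x=-1.292: |R|=0.47109 <1
  x=-2.517: |R|=1.37913 >1
  x=-2.433: |R|=1.27305 >1
  x=-2.363: |R|=1.18958 >1
Interval (-2.1875, 0).

left endpoint -2.1875.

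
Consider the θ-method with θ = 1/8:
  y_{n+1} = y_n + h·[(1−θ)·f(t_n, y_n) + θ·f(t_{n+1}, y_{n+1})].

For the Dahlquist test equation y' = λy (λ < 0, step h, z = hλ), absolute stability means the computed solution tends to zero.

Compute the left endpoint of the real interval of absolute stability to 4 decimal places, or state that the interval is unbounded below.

left endpoint -2.6667.

On y'=λy, z=hλ:
  y_{n+1} = y_n + z·[7/8·y_n + 1/8·y_{n+1}] ⇒ (1 − 1/8z)y_{n+1} = (1 + 7/8z)y_n
  so R(z) = (1 + 7/8z)/(1 − 1/8z).

Solve |R(x)|<1 on ℝ⁻.
x=-1.59: |R|=0.3264
R=−1: 1+7/8x = −1+1/8x ⇒ -3/4x=2 ⇒ x=2/(-3/4)=-2.6667
Confirm numerically:
  x=-2.153: |R|=0.69644 <1
  x=-2.118: |R|=0.67464 <1
  x=-1.547: |R|=0.29632 <1
  x=-1.191: |R|=0.03667 <1
  x=-3.012: |R|=1.18816 >1
  x=-2.906: |R|=1.13167 >1
  x=-2.764: |R|=1.05425 >1
So |R|<1 on (-2.6667, 0).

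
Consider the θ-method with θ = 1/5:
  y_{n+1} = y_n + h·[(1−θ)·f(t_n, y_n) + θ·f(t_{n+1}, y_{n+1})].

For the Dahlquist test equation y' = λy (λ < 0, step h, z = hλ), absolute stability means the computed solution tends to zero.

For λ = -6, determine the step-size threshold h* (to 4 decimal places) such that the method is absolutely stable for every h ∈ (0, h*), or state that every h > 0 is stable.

(-3.3333,0); λ=-6 ⇒ h* = (10/3)/6 = 0.5556.

Set f=λy, z=hλ:
  y_{n+1} = y_n + z·[4/5·y_n + 1/5·y_{n+1}] ⇒ (1 − 1/5z)y_{n+1} = (1 + 4/5z)y_n
  so R(z) = (1 + 4/5z)/(1 − 1/5z).

Need |R(x)|<1, x<0.
x=-0.48: |R|=0.5620
R=−1: 1+4/5x = −1+1/5x ⇒ -3/5x=2 ⇒ x=2/(-3/5)=-3.3333
Confirm numerically:
  x=-2.768: |R|=0.78167 <1
  x=-2.659: |R|=0.73587 <1
  x=-1.869: |R|=0.36046 <1
  x=-1.793: |R|=0.31974 <1
  x=-3.736: |R|=1.13828 >1
  x=-3.709: |R|=1.12941 >1
  x=-3.537: |R|=1.07157 >1
Stable set (-3.3333, 0).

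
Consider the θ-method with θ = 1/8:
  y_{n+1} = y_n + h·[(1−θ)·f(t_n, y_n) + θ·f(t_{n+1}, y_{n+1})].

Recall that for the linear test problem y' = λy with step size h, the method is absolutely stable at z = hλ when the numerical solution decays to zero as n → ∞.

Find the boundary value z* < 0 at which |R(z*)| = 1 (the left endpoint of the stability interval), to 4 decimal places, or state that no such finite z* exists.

Set f=λy, z=hλ:
  y_{n+1} = y_n + z·[7/8·y_n + 1/8·y_{n+1}] ⇒ (1 − 1/8z)y_{n+1} = (1 + 7/8z)y_n
  Hence R(z) = (1 + 7/8z)/(1 − 1/8z).

Boundary: |R(x)|=1, x<0.
x=-1.66: |R|=0.3747
R=−1: 1+7/8x = −1+1/8x ⇒ -3/4x=2 ⇒ x=2/(-3/4)=-2.6667
Confirm numerically:
  x=-2.325: |R|=0.80145 <1
  x=-1.860: |R|=0.50913 <1
  x=-1.425: |R|=0.20955 <1
  x=-1.198: |R|=0.04197 <1
  x=-3.141: |R|=1.25545 >1
  x=-2.834: |R|=1.09267 >1
Interval (-2.6667, 0).

left endpoint -2.6667.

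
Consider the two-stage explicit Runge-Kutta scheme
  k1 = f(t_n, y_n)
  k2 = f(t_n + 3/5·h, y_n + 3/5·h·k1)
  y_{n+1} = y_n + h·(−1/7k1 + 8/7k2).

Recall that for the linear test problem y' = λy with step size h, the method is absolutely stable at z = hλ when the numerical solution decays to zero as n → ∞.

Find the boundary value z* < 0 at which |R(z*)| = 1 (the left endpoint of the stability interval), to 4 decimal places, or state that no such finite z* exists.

Set f=λy, z=hλ:
  k1=λy_n ⇒ h·k1=z·y_n;  k2=λ(1+3/5z)y_n ⇒ h·k2=z(1+3/5z)y_n
  y_{n+1}/y_n = 1 − 1/7z + 8/7z(1+3/5z) = 1 + z + 24/35z²
  so R(z) = 1 + z + 24/35z².

Find x<0 with |R(x)|<1.
x=-1.77: |R|=1.3783
R=1: x+24/35x²=0 ⇒ x=−35/24=-1.4583; min R=1−1/(4·24/35)=0.6354>−1
Confirm numerically:
  x=-1.350: |R|=0.89971 <1
  x=-1.038: |R|=0.70082 <1
  x=-1.023: |R|=0.69462 <1
  x=-1.874: |R|=1.53414 >1
  x=-1.859: |R|=1.51075 >1
So |R|<1 on (-1.4583, 0).

z* = -1.4583.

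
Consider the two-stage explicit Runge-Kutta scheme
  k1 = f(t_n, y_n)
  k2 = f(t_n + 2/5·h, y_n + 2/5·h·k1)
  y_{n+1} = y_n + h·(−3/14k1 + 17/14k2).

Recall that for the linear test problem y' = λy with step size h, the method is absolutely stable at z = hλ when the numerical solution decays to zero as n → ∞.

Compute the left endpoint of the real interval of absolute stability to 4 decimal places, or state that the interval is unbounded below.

z* = -2.0588.

With y'=λy (z=hλ):
  k1=λy_n ⇒ h·k1=z·y_n;  k2=λ(1+2/5z)y_n ⇒ h·k2=z(1+2/5z)y_n
  y_{n+1}/y_n = 1 − 3/14z + 17/14z(1+2/5z) = 1 + z + 17/35z²
  Hence R(z) = 1 + z + 17/35z².

Need |R(x)|<1, x<0.
x=-1.23: |R|=0.5048
R=1: x+17/35x²=0 ⇒ x=−35/17=-2.0588; min R=1−1/(4·17/35)=0.4853>−1
Confirm numerically:
  x=-1.976: |R|=0.92051 <1
  x=-1.325: |R|=0.52773 <1
  x=-0.923: |R|=0.49079 <1
  x=-2.233: |R|=1.18891 >1
  x=-2.125: |R|=1.06830 >1
So |R|<1 on (-2.0588, 0).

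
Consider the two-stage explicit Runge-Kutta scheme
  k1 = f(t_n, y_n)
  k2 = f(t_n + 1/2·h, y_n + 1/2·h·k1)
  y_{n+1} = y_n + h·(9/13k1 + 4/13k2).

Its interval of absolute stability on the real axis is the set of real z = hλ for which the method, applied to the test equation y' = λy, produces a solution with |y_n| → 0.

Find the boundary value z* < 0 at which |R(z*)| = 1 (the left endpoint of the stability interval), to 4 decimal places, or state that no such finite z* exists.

On y'=λy, z=hλ:
  k1=λy_n ⇒ h·k1=z·y_n;  k2=λ(1+1/2z)y_n ⇒ h·k2=z(1+1/2z)y_n
  y_{n+1}/y_n = 1 + 9/13z + 4/13z(1+1/2z) = 1 + z + 2/13z²
  Hence R(z) = 1 + z + 2/13z².

Need |R(x)|<1, x<0.
x=-1.78: |R|=0.2926
R=1: x+2/13x²=0 ⇒ x=−13/2=-6.5000; min R=1−1/(4·2/13)=-0.6250>−1
Confirm numerically:
  x=-6.367: |R|=0.86972 <1
  x=-5.552: |R|=0.19026 <1
  x=-5.023: |R|=0.14138 <1
  x=-2.693: |R|=0.57727 <1
  x=-6.953: |R|=1.48457 >1
  x=-6.679: |R|=1.18393 >1
  x=-6.649: |R|=1.15242 >1
Interval (-6.5000, 0).

z* = -6.5000.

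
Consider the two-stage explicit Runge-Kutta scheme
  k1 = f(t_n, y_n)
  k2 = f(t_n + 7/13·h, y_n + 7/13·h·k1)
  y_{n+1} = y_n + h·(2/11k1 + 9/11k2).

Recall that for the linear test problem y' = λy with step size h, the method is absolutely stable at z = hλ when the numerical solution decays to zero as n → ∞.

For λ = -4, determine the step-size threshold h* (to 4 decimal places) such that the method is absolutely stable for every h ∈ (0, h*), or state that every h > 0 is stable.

(-2.2698,0); λ=-4 ⇒ h* = (143/63)/4 = 0.5675.

Test eqn y'=λy, z=hλ:
  k1=λy_n ⇒ h·k1=z·y_n;  k2=λ(1+7/13z)y_n ⇒ h·k2=z(1+7/13z)y_n
  y_{n+1}/y_n = 1 + 2/11z + 9/11z(1+7/13z) = 1 + z + 63/143z²
  Hence R(z) = 1 + z + 63/143z².

Boundary: |R(x)|=1, x<0.
x=-1.03: |R|=0.4374
R=1: x+63/143x²=0 ⇒ x=−143/63=-2.2698; min R=1−1/(4·63/143)=0.4325>−1
Confirm numerically:
  x=-2.206: |R|=0.93795 <1
  x=-1.799: |R|=0.62683 <1
  x=-1.565: |R|=0.51403 <1
  x=-2.802: |R|=1.65692 >1
  x=-2.776: |R|=1.61903 >1
  x=-2.501: |R|=1.25470 >1
Interval (-2.2698, 0).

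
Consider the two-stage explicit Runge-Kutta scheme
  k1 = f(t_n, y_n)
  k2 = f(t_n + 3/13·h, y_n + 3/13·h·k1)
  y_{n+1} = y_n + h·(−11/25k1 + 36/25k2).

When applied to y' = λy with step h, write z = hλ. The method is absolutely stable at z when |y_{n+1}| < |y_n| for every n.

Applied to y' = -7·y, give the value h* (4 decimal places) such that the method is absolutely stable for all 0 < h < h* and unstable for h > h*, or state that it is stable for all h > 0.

(-3.0093,0); λ=-7 ⇒ h* = (325/108)/7 = 0.4299.

On y'=λy, z=hλ:
  k1=λy_n ⇒ h·k1=z·y_n;  k2=λ(1+3/13z)y_n ⇒ h·k2=z(1+3/13z)y_n
  y_{n+1}/y_n = 1 − 11/25z + 36/25z(1+3/13z) = 1 + z + 108/325z²
  Hence R(z) = 1 + z + 108/325z².

Boundary: |R(x)|=1, x<0.
x=-0.43: |R|=0.6314
R=1: x+108/325x²=0 ⇒ x=−325/108=-3.0093; min R=1−1/(4·108/325)=0.2477>−1
Confirm numerically:
  x=-2.847: |R|=0.84649 <1
  x=-2.306: |R|=0.46109 <1
  x=-2.208: |R|=0.41209 <1
  x=-3.530: |R|=1.61085 >1
  x=-3.060: |R|=1.05160 >1
Stable set (-3.0093, 0).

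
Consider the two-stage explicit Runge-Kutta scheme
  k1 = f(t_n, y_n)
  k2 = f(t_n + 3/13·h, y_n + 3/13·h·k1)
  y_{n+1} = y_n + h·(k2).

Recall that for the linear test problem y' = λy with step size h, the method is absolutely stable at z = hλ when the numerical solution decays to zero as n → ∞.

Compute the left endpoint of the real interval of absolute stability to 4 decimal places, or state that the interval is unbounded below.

Set f=λy, z=hλ:
  k1=λy_n ⇒ h·k1=z·y_n;  k2=λ(1+3/13z)y_n ⇒ h·k2=z(1+3/13z)y_n
  y_{n+1}/y_n = 1 + z(1+3/13z) = 1 + z + 3/13z²
  ⇒ R(z) = 1 + z + 3/13z².

Find x<0 with |R(x)|<1.
x=-0.51: |R|=0.5500
R=1: x+3/13x²=0 ⇒ x=−13/3=-4.3333; min R=1−1/(4·3/13)=-0.0833>−1
Confirm numerically:
  x=-3.203: |R|=0.16451 <1
  x=-2.882: |R|=0.03475 <1
  x=-1.811: |R|=0.05414 <1
  x=-4.598: |R|=1.28083 >1
  x=-4.577: |R|=1.25737 >1
  x=-4.547: |R|=1.22420 >1
Stable set (-4.3333, 0).

z* = -4.3333.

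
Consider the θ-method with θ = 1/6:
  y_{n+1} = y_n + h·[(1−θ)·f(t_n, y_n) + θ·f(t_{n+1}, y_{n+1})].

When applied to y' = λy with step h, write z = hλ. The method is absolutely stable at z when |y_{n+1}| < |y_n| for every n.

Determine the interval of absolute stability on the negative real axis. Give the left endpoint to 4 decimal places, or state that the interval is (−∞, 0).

Test eqn y'=λy, z=hλ:
  y_{n+1} = y_n + z·[5/6·y_n + 1/6·y_{n+1}] ⇒ (1 − 1/6z)y_{n+1} = (1 + 5/6z)y_n
  so R(z) = (1 + 5/6z)/(1 − 1/6z).

Need |R(x)|<1, x<0.
x=-1.44: |R|=0.1613
R=−1: 1+5/6x = −1+1/6x ⇒ -2/3x=2 ⇒ x=2/(-2/3)=-3.0000
Confirm numerically:
  x=-2.651: |R|=0.83863 <1
  x=-2.543: |R|=0.78602 <1
  x=-1.259: |R|=0.04064 <1
  x=-3.419: |R|=1.17794 >1
  x=-3.380: |R|=1.16205 >1
  x=-3.063: |R|=1.02781 >1
Interval (-3.0000, 0).

z∈(-3.0000,0).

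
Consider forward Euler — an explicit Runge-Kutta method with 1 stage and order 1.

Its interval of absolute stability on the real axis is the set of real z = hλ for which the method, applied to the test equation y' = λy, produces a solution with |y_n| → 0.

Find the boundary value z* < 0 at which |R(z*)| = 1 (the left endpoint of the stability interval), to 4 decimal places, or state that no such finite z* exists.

left endpoint -2.0000.

Set f=λy, z=hλ:
  order 1, 1-stage ⇒ R(z)=1+z
  (e.g. R(-1.45)=-0.45000, |R|=0.45000)

Need |R(x)|<1, x<0.
x=-1.45: |R|=0.4500
|R(-1.87)|=0.8700 |R(-1.71)|=0.7100 |R(-1.37)|=0.3700
Bisect:
  x_lo=-2.4859 |R|=1.4859  x_hi=-0.3482 |R|=0.6518
  mid=-1.41701 |R|=0.41701 →hi
  mid=-1.95144 |R|=0.95144 →hi
  mid=-2.21866 |R|=1.21866 →lo
  mid=-2.08505 |R|=1.08505 →lo
  mid=-2.01824 |R|=1.01824 →lo
  mid=-1.98484 |R|=0.98484 →hi
  mid=-2.00154 |R|=1.00154 →lo
  mid=-1.99319 |R|=0.99319 →hi
  mid=-1.99737 |R|=0.99737 →hi
  ...
  [-2.00011,-1.99998] ⇒ x*=-2.0000
Interval (-2.0000, 0).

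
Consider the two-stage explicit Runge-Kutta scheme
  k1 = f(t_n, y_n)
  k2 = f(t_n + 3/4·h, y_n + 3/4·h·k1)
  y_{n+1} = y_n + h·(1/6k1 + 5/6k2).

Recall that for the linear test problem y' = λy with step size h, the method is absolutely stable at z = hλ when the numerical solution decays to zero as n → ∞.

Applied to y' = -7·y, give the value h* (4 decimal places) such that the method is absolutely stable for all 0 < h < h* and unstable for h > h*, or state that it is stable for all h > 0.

(-1.6000,0); λ=-7 ⇒ h* = (8/5)/7 = 0.2286.

Set f=λy, z=hλ:
  k1=λy_n ⇒ h·k1=z·y_n;  k2=λ(1+3/4z)y_n ⇒ h·k2=z(1+3/4z)y_n
  y_{n+1}/y_n = 1 + 1/6z + 5/6z(1+3/4z) = 1 + z + 5/8z²
  so R(z) = 1 + z + 5/8z².

Boundary: |R(x)|=1, x<0.
x=-0.78: |R|=0.6002
R=1: x+5/8x²=0 ⇒ x=−8/5=-1.6000; min R=1−1/(4·5/8)=0.6000>−1
Confirm numerically:
  x=-1.070: |R|=0.64556 <1
  x=-1.027: |R|=0.63221 <1
  x=-0.906: |R|=0.60702 <1
  x=-0.740: |R|=0.60225 <1
  x=-1.964: |R|=1.44681 >1
  x=-1.772: |R|=1.19049 >1
  x=-1.697: |R|=1.10288 >1
Interval (-1.6000, 0).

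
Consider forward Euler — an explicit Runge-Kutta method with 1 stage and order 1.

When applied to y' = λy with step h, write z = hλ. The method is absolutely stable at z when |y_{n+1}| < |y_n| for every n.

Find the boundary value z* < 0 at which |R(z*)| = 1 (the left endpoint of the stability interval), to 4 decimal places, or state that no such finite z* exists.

left endpoint -2.0000.

With y'=λy (z=hλ):
  order 1, 1-stage ⇒ R(z)=1+z
  (e.g. R(-1.72)=-0.72000, |R|=0.72000)

Boundary: |R(x)|=1, x<0.
x=-1.72: |R|=0.7200
|R(-2.14)|=1.1400 |R(-1.94)|=0.9400 |R(-1.61)|=0.6100
Bisect:
  x_lo=-2.8914 |R|=1.8914  x_hi=-0.2155 |R|=0.7845
  mid=-1.55345 |R|=0.55345 →hi
  mid=-2.22245 |R|=1.22245 →lo
  mid=-1.88795 |R|=0.88795 →hi
  mid=-2.05520 |R|=1.05520 →lo
  mid=-1.97157 |R|=0.97157 →hi
  mid=-2.01339 |R|=1.01339 →lo
  mid=-1.99248 |R|=0.99248 →hi
  ...
  [-2.00016,-1.99999] ⇒ x*=-2.0000
Stable set (-2.0000, 0).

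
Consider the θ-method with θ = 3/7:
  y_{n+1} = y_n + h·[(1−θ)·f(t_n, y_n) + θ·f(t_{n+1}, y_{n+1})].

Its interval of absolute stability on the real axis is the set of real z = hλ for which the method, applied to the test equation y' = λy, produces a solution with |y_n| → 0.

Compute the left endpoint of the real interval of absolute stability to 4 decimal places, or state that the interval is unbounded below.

z* = -14.0000.

On y'=λy, z=hλ:
  y_{n+1} = y_n + z·[4/7·y_n + 3/7·y_{n+1}] ⇒ (1 − 3/7z)y_{n+1} = (1 + 4/7z)y_n
  R(z) = (1 + 4/7z)/(1 − 3/7z).

Solve |R(x)|<1 on ℝ⁻.
x=-0.79: |R|=0.4098
R=−1: 1+4/7x = −1+3/7x ⇒ -1/7x=2 ⇒ x=2/(-1/7)=-14.0000
Confirm numerically:
  x=-10.134: |R|=0.89664 <1
  x=-6.563: |R|=0.72135 <1
  x=-6.387: |R|=0.70899 <1
  x=-5.738: |R|=0.65879 <1
  x=-14.372: |R|=1.00742 >1
  x=-14.270: |R|=1.00542 >1
  x=-14.180: |R|=1.00363 >1
So |R|<1 on (-14.0000, 0).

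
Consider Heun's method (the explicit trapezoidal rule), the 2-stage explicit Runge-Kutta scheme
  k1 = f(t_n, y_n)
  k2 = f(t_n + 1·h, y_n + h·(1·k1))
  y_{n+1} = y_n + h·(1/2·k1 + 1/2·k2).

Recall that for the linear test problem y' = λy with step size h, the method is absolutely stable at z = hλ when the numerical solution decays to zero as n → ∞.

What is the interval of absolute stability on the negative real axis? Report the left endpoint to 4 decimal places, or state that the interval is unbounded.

Set f=λy, z=hλ:
  order 2, 2-stage ⇒ R(z)=1+z+z^2/2
  (e.g. R(-0.37)=0.69845, |R|=0.69845)

Solve |R(x)|<1 on ℝ⁻.
x=-0.37: |R|=0.6985
|R(-2.35)|=1.4113 |R(-1.8)|=0.8200 |R(-1.3)|=0.5450
Bisect:
  x_lo=-2.7278 |R|=1.9926  x_hi=-0.1084 |R|=0.8975
  mid=-1.41808 |R|=0.58740 →hi
  mid=-2.07294 |R|=1.07560 →lo
  mid=-1.74551 |R|=0.77789 →hi
  mid=-1.90922 |R|=0.91334 →hi
  mid=-1.99108 |R|=0.99112 →hi
  mid=-2.03201 |R|=1.03252 →lo
  mid=-2.01154 |R|=1.01161 →lo
  mid=-2.00131 |R|=1.00131 →lo
  mid=-1.99620 |R|=0.99620 →hi
  ...
  [-2.00003,-1.99987] ⇒ x*=-2.0000
So |R|<1 on (-2.0000, 0).

z∈(-2.0000,0).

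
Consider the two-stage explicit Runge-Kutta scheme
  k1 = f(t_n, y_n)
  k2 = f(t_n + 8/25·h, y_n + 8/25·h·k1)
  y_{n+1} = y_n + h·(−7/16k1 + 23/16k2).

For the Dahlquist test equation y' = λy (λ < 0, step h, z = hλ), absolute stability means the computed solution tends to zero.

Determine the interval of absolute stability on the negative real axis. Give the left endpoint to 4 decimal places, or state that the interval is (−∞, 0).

(-2.1739, 0).

Set f=λy, z=hλ:
  k1=λy_n ⇒ h·k1=z·y_n;  k2=λ(1+8/25z)y_n ⇒ h·k2=z(1+8/25z)y_n
  y_{n+1}/y_n = 1 − 7/16z + 23/16z(1+8/25z) = 1 + z + 23/50z²
  ⇒ R(z) = 1 + z + 23/50z².

Solve |R(x)|<1 on ℝ⁻.
x=-1.57: |R|=0.5639
R=1: x+23/50x²=0 ⇒ x=−50/23=-2.1739; min R=1−1/(4·23/50)=0.4565>−1
Confirm numerically:
  x=-2.126: |R|=0.95314 <1
  x=-1.161: |R|=0.45904 <1
  x=-0.992: |R|=0.46067 <1
  x=-2.517: |R|=1.39723 >1
  x=-2.494: |R|=1.36722 >1
  x=-2.363: |R|=1.20553 >1
So |R|<1 on (-2.1739, 0).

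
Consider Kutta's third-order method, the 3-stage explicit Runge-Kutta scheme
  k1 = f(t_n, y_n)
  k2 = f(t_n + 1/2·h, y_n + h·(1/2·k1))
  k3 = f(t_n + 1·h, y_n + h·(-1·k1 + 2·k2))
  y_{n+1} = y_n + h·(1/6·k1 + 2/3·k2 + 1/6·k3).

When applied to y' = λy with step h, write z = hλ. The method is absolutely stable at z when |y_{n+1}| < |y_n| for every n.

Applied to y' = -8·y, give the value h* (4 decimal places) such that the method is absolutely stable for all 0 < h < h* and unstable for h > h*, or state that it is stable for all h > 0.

(-2.5127,0); λ=-8 ⇒ h* = 0.3141.

With y'=λy (z=hλ):
  order 3, 3-stage ⇒ R(z)=1+z+z^2/2+z^3/6
  (e.g. R(-1)=0.33333, |R|=0.33333)

Boundary: |R(x)|=1, x<0.
x=-1: |R|=0.3333
|R(-1.54)|=0.0371 |R(-1.04)|=0.3133 |R(-0.79)|=0.4399
Bisect:
  x_lo=-2.9659 |R|=1.9159  x_hi=-0.2827 |R|=0.7535
  mid=-1.62431 |R|=0.01938 →hi
  mid=-2.29511 |R|=0.67627 →hi
  mid=-2.63051 |R|=1.20440 →lo
  mid=-2.46281 |R|=0.91976 →hi
  mid=-2.54666 |R|=1.05664 →lo
  mid=-2.50474 |R|=0.98688 →hi
  mid=-2.52570 |R|=1.02143 →lo
  ...
  [-2.51276,-2.51260] ⇒ x*=-2.5127
Stable set (-2.5127, 0).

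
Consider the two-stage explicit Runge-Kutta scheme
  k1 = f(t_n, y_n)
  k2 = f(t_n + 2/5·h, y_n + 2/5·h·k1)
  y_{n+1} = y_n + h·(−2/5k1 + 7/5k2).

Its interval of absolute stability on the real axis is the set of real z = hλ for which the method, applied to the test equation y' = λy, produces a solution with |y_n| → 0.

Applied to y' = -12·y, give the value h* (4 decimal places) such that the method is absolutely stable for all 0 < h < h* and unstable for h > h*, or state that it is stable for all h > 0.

(-1.7857,0); λ=-12 ⇒ h* = (25/14)/12 = 0.1488.

On y'=λy, z=hλ:
  k1=λy_n ⇒ h·k1=z·y_n;  k2=λ(1+2/5z)y_n ⇒ h·k2=z(1+2/5z)y_n
  y_{n+1}/y_n = 1 − 2/5z + 7/5z(1+2/5z) = 1 + z + 14/25z²
  R(z) = 1 + z + 14/25z².

Solve |R(x)|<1 on ℝ⁻.
x=-0.46: |R|=0.6585
R=1: x+14/25x²=0 ⇒ x=−25/14=-1.7857; min R=1−1/(4·14/25)=0.5536>−1
Confirm numerically:
  x=-1.722: |R|=0.93856 <1
  x=-1.357: |R|=0.67421 <1
  x=-0.800: |R|=0.55840 <1
  x=-2.225: |R|=1.54735 >1
  x=-2.080: |R|=1.34278 >1
  x=-1.995: |R|=1.23381 >1
Stable set (-1.7857, 0).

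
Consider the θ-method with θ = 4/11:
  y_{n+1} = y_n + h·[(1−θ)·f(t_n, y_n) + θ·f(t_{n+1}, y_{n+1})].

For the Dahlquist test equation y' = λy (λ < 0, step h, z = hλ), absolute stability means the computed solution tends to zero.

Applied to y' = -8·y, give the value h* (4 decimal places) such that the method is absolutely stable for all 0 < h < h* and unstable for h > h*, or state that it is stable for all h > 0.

Set f=λy, z=hλ:
  y_{n+1} = y_n + z·[7/11·y_n + 4/11·y_{n+1}] ⇒ (1 − 4/11z)y_{n+1} = (1 + 7/11z)y_n
  Hence R(z) = (1 + 7/11z)/(1 − 4/11z).

Solve |R(x)|<1 on ℝ⁻.
x=-1.62: |R|=0.0195
R=−1: 1+7/11x = −1+4/11x ⇒ -3/11x=2 ⇒ x=2/(-3/11)=-7.3333
Confirm numerically:
  x=-6.608: |R|=0.94187 <1
  x=-6.517: |R|=0.93393 <1
  x=-4.873: |R|=0.75794 <1
  x=-4.079: |R|=0.64259 <1
  x=-7.522: |R|=1.01378 >1
  x=-7.469: |R|=1.00996 >1
  x=-7.428: |R|=1.00698 >1
Interval (-7.3333, 0).

(-7.3333,0); λ=-8 ⇒ h* = (22/3)/8 = 0.9167.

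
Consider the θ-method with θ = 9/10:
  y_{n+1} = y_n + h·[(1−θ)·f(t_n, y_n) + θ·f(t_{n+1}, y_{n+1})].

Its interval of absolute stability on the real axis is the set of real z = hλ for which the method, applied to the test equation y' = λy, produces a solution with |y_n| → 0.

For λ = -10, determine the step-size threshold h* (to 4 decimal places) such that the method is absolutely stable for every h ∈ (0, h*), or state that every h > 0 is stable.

interval (−∞, 0). Any h>0 works for λ=-10.

On y'=λy, z=hλ:
  y_{n+1} = y_n + z·[1/10·y_n + 9/10·y_{n+1}] ⇒ (1 − 9/10z)y_{n+1} = (1 + 1/10z)y_n
  R(z) = (1 + 1/10z)/(1 − 9/10z).

Need |R(x)|<1, x<0.
x=-1.77: |R|=0.3174
x=-2: |R|=0.2857
x=-10: |R|=0.0000
x=-100: |R|=0.0989
θ=9/10≥1/2 ⇒ |1+1/10x|<|1−9/10x| ∀x<0 ⇒ unbounded interval.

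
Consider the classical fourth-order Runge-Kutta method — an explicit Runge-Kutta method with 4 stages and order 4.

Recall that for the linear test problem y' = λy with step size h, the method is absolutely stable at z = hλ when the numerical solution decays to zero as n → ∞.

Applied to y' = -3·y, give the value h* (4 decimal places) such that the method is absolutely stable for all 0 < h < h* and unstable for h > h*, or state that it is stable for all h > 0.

Test eqn y'=λy, z=hλ:
  order 4, 4-stage ⇒ R(z)=1+z+z^2/2+z^3/6+z^4/24
  (e.g. R(-0.38)=0.68392, |R|=0.68392)

Find x<0 with |R(x)|<1.
x=-0.38: |R|=0.6839
|R(-3.13)|=1.6569 |R(-1.15)|=0.3306 |R(-0.83)|=0.4389
Bisect:
  x_lo=-3.4779 |R|=2.6550  x_hi=-0.3955 |R|=0.6734
  mid=-1.93671 |R|=0.31420 →hi
  mid=-2.70732 |R|=0.88867 →hi
  mid=-3.09263 |R|=1.57125 →lo
  mid=-2.89998 |R|=1.18713 →lo
  mid=-2.80365 |R|=1.02803 →lo
  mid=-2.75549 |R|=0.95598 →hi
  mid=-2.77957 |R|=0.99140 →hi
  mid=-2.79161 |R|=1.00956 →lo
  mid=-2.78559 |R|=1.00045 →lo
  mid=-2.78258 |R|=0.99592 →hi
  ...
  [-2.78540,-2.78521] ⇒ x*=-2.7853
So |R|<1 on (-2.7853, 0).

(-2.7853,0); λ=-3 ⇒ h* = 0.9284.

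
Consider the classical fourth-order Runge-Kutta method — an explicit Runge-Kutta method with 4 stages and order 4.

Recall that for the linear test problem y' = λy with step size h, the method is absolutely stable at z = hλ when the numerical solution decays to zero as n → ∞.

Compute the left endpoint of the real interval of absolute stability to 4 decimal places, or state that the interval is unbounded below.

z* = -2.7853.

Set f=λy, z=hλ:
  order 4, 4-stage ⇒ R(z)=1+z+z^2/2+z^3/6+z^4/24
  (e.g. R(-1.32)=0.29437, |R|=0.29437)

Boundary: |R(x)|=1, x<0.
x=-1.32: |R|=0.2944
|R(-2.32)|=0.4971 |R(-2.29)|=0.4764 |R(-1.07)|=0.3529
Bisect:
  x_lo=-3.4415 |R|=2.5320  x_hi=-0.1618 |R|=0.8506
  mid=-1.80169 |R|=0.28566 →hi
  mid=-2.62161 |R|=0.77999 →hi
  mid=-3.03157 |R|=1.43941 →lo
  mid=-2.82659 |R|=1.06407 →lo
  mid=-2.72410 |R|=0.91160 →hi
  mid=-2.77535 |R|=0.98511 →hi
  mid=-2.80097 |R|=1.02389 →lo
  mid=-2.78816 |R|=1.00433 →lo
  mid=-2.78175 |R|=0.99468 →hi
  ...
  [-2.78536,-2.78516] ⇒ x*=-2.7853
So |R|<1 on (-2.7853, 0).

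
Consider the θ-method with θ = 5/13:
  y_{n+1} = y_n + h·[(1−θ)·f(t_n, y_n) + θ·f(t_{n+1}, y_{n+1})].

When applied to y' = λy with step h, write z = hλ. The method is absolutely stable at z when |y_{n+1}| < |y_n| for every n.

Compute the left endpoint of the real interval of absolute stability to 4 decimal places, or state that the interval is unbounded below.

With y'=λy (z=hλ):
  y_{n+1} = y_n + z·[8/13·y_n + 5/13·y_{n+1}] ⇒ (1 − 5/13z)y_{n+1} = (1 + 8/13z)y_n
  Hence R(z) = (1 + 8/13z)/(1 − 5/13z).

Solve |R(x)|<1 on ℝ⁻.
x=-0.74: |R|=0.4240
R=−1: 1+8/13x = −1+5/13x ⇒ -3/13x=2 ⇒ x=2/(-3/13)=-8.6667
Confirm numerically:
  x=-8.007: |R|=0.96269 <1
  x=-7.135: |R|=0.90560 <1
  x=-5.245: |R|=0.73830 <1
  x=-9.260: |R|=1.03002 >1
  x=-9.061: |R|=1.02029 >1
  x=-8.969: |R|=1.01568 >1
Stable set (-8.6667, 0).

left endpoint -8.6667.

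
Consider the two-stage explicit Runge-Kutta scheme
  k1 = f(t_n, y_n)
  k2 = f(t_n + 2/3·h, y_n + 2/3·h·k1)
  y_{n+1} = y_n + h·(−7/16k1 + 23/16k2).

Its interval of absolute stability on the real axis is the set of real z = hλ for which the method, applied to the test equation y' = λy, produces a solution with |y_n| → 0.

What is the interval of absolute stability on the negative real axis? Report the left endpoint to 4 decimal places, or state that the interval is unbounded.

z∈(-1.0435,0).

On y'=λy, z=hλ:
  k1=λy_n ⇒ h·k1=z·y_n;  k2=λ(1+2/3z)y_n ⇒ h·k2=z(1+2/3z)y_n
  y_{n+1}/y_n = 1 − 7/16z + 23/16z(1+2/3z) = 1 + z + 23/24z²
  R(z) = 1 + z + 23/24z².

Need |R(x)|<1, x<0.
x=-0.9: |R|=0.8763
R=1: x+23/24x²=0 ⇒ x=−24/23=-1.0435; min R=1−1/(4·23/24)=0.7391>−1
Confirm numerically:
  x=-1.021: |R|=0.97801 <1
  x=-0.841: |R|=0.83681 <1
  x=-0.508: |R|=0.73931 <1
  x=-0.462: |R|=0.74255 <1
  x=-1.623: |R|=1.90137 >1
  x=-1.179: |R|=1.15312 >1
Stable set (-1.0435, 0).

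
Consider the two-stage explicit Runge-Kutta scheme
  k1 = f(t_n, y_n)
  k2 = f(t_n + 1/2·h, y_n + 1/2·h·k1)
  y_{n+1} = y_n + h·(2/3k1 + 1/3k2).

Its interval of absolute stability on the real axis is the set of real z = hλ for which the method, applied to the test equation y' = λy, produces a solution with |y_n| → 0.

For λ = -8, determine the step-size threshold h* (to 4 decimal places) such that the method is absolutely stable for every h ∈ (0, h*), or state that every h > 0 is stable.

On y'=λy, z=hλ:
  k1=λy_n ⇒ h·k1=z·y_n;  k2=λ(1+1/2z)y_n ⇒ h·k2=z(1+1/2z)y_n
  y_{n+1}/y_n = 1 + 2/3z + 1/3z(1+1/2z) = 1 + z + 1/6z²
  ⇒ R(z) = 1 + z + 1/6z².

Boundary: |R(x)|=1, x<0.
x=-1.53: |R|=0.1399
R=1: x+1/6x²=0 ⇒ x=−6=-6.0000; min R=1−1/(4·1/6)=-0.5000>−1
Confirm numerically:
  x=-5.800: |R|=0.80667 <1
  x=-4.265: |R|=0.23330 <1
  x=-3.720: |R|=0.41360 <1
  x=-2.462: |R|=0.45176 <1
  x=-6.528: |R|=1.57446 >1
  x=-6.127: |R|=1.12969 >1
Stable set (-6.0000, 0).

(-6.0000,0); λ=-8 ⇒ h* = (6)/8 = 0.7500.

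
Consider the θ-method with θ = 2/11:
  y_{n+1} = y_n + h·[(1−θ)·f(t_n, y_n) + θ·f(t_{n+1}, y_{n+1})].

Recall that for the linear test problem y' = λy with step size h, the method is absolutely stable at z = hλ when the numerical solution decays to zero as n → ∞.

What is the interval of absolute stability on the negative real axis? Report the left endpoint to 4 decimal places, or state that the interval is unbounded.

z∈(-3.1429,0).

On y'=λy, z=hλ:
  y_{n+1} = y_n + z·[9/11·y_n + 2/11·y_{n+1}] ⇒ (1 − 2/11z)y_{n+1} = (1 + 9/11z)y_n
  Hence R(z) = (1 + 9/11z)/(1 − 2/11z).

Need |R(x)|<1, x<0.
x=-0.8: |R|=0.3016
R=−1: 1+9/11x = −1+2/11x ⇒ -7/11x=2 ⇒ x=2/(-7/11)=-3.1429
Confirm numerically:
  x=-2.097: |R|=0.51817 <1
  x=-1.503: |R|=0.18042 <1
  x=-1.265: |R|=0.02846 <1
  x=-3.670: |R|=1.20120 >1
  x=-3.651: |R|=1.19435 >1
Stable set (-3.1429, 0).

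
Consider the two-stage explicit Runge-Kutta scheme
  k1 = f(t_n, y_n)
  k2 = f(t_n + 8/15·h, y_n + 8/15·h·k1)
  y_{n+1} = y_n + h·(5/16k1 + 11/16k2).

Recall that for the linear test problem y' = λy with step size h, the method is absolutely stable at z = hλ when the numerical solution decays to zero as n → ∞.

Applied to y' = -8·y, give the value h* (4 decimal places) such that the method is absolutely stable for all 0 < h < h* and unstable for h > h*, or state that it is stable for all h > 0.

On y'=λy, z=hλ:
  k1=λy_n ⇒ h·k1=z·y_n;  k2=λ(1+8/15z)y_n ⇒ h·k2=z(1+8/15z)y_n
  y_{n+1}/y_n = 1 + 5/16z + 11/16z(1+8/15z) = 1 + z + 11/30z²
  ⇒ R(z) = 1 + z + 11/30z².

Find x<0 with |R(x)|<1.
x=-0.95: |R|=0.3809
R=1: x+11/30x²=0 ⇒ x=−30/11=-2.7273; min R=1−1/(4·11/30)=0.3182>−1
Confirm numerically:
  x=-2.596: |R|=0.87505 <1
  x=-1.898: |R|=0.42288 <1
  x=-1.723: |R|=0.36553 <1
  x=-3.234: |R|=1.60088 >1
  x=-3.167: |R|=1.51063 >1
  x=-2.898: |R|=1.18141 >1
So |R|<1 on (-2.7273, 0).

(-2.7273,0); λ=-8 ⇒ h* = (30/11)/8 = 0.3409.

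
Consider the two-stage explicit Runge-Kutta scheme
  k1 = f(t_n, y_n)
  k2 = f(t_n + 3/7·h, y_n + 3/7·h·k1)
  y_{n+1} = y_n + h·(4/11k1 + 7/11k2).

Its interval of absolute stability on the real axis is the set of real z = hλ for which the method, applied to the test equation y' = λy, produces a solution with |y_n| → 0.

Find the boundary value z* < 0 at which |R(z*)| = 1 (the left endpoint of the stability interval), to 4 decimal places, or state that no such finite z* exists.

z* = -3.6667.

On y'=λy, z=hλ:
  k1=λy_n ⇒ h·k1=z·y_n;  k2=λ(1+3/7z)y_n ⇒ h·k2=z(1+3/7z)y_n
  y_{n+1}/y_n = 1 + 4/11z + 7/11z(1+3/7z) = 1 + z + 3/11z²
  ⇒ R(z) = 1 + z + 3/11z².

Find x<0 with |R(x)|<1.
x=-1.63: |R|=0.0946
R=1: x+3/11x²=0 ⇒ x=−11/3=-3.6667; min R=1−1/(4·3/11)=0.0833>−1
Confirm numerically:
  x=-3.318: |R|=0.68449 <1
  x=-3.274: |R|=0.64938 <1
  x=-2.948: |R|=0.42219 <1
  x=-2.344: |R|=0.15446 <1
  x=-3.914: |R|=1.26402 >1
  x=-3.872: |R|=1.21683 >1
Interval (-3.6667, 0).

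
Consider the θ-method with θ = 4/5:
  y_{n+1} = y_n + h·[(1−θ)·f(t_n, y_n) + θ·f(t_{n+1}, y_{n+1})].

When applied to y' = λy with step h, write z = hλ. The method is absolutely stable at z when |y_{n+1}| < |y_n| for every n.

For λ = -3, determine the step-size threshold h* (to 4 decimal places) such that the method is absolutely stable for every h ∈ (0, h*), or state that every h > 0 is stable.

(−∞, 0) — no finite endpoint. Any h>0 works for λ=-3.

With y'=λy (z=hλ):
  y_{n+1} = y_n + z·[1/5·y_n + 4/5·y_{n+1}] ⇒ (1 − 4/5z)y_{n+1} = (1 + 1/5z)y_n
  ⇒ R(z) = (1 + 1/5z)/(1 − 4/5z).

Solve |R(x)|<1 on ℝ⁻.
x=-1.64: |R|=0.2907
x=-2: |R|=0.2308
x=-10: |R|=0.1111
x=-100: |R|=0.2346
θ=4/5≥1/2 ⇒ |1+1/5x|<|1−4/5x| ∀x<0 ⇒ interval (−∞,0).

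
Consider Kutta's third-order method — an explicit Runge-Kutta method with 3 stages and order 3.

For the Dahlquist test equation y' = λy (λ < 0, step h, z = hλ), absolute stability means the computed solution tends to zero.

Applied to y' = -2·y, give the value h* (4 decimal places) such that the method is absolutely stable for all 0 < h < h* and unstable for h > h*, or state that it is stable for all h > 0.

With y'=λy (z=hλ):
  order 3, 3-stage ⇒ R(z)=1+z+z^2/2+z^3/6
  (e.g. R(-1.12)=0.27305, |R|=0.27305)

Find x<0 with |R(x)|<1.
x=-1.12: |R|=0.2730
|R(-2.75)|=1.4349 |R(-1.17)|=0.2475 |R(-0.99)|=0.3383
Bisect:
  x_lo=-3.1029 |R|=2.2679  x_hi=-0.3165 |R|=0.7283
  mid=-1.70968 |R|=0.08108 →hi
  mid=-2.40627 |R|=0.83331 →hi
  mid=-2.75457 |R|=1.44419 →lo
  mid=-2.58042 |R|=1.11479 →lo
  mid=-2.49335 |R|=0.96839 →hi
  mid=-2.53688 |R|=1.04013 →lo
  mid=-2.51511 |R|=1.00390 →lo
  mid=-2.50423 |R|=0.98605 →hi
  ...
  [-2.51290,-2.51273] ⇒ x*=-2.5127
Stable set (-2.5127, 0).

(-2.5127,0); λ=-2 ⇒ h* = 1.2564.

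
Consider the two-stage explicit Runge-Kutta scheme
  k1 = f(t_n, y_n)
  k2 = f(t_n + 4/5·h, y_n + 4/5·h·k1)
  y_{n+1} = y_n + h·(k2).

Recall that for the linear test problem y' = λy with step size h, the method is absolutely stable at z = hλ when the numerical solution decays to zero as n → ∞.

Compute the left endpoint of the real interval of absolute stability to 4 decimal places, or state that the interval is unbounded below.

Set f=λy, z=hλ:
  k1=λy_n ⇒ h·k1=z·y_n;  k2=λ(1+4/5z)y_n ⇒ h·k2=z(1+4/5z)y_n
  y_{n+1}/y_n = 1 + z(1+4/5z) = 1 + z + 4/5z²
  ⇒ R(z) = 1 + z + 4/5z².

Need |R(x)|<1, x<0.
x=-1.58: |R|=1.4171
R=1: x+4/5x²=0 ⇒ x=−5/4=-1.2500; min R=1−1/(4·4/5)=0.6875>−1
Confirm numerically:
  x=-1.139: |R|=0.89886 <1
  x=-1.005: |R|=0.80302 <1
  x=-0.574: |R|=0.68958 <1
  x=-1.712: |R|=1.63276 >1
  x=-1.684: |R|=1.58468 >1
Interval (-1.2500, 0).

z* = -1.2500.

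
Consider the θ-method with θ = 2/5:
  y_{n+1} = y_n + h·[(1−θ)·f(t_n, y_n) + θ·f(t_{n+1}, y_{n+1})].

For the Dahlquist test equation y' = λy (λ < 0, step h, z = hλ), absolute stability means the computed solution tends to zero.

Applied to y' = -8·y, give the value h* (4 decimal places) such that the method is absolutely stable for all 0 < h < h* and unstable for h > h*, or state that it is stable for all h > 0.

With y'=λy (z=hλ):
  y_{n+1} = y_n + z·[3/5·y_n + 2/5·y_{n+1}] ⇒ (1 − 2/5z)y_{n+1} = (1 + 3/5z)y_n
  Hence R(z) = (1 + 3/5z)/(1 − 2/5z).

Find x<0 with |R(x)|<1.
x=-1.1: |R|=0.2361
R=−1: 1+3/5x = −1+2/5x ⇒ -1/5x=2 ⇒ x=2/(-1/5)=-10.0000
Confirm numerically:
  x=-9.972: |R|=0.99888 <1
  x=-9.580: |R|=0.98262 <1
  x=-8.791: |R|=0.94646 <1
  x=-6.257: |R|=0.78629 <1
  x=-10.534: |R|=1.02048 >1
  x=-10.318: |R|=1.01240 >1
  x=-10.064: |R|=1.00255 >1
Interval (-10.0000, 0).

(-10.0000,0); λ=-8 ⇒ h* = (10)/8 = 1.2500.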